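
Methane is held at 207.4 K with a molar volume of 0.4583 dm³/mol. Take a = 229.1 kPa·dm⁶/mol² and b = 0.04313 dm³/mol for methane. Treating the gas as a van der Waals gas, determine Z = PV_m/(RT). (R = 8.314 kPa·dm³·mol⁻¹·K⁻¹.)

Z ≈ 0.8140

P = RT/(V_m − b) − a/V_m² = (8.314)(207.4)/(0.4583 − 0.04313) − 229.1/(0.4583)²
  = 1724.3/0.41517 − 1090.8 = 4153.2 − 1090.8 = 3062.4 kPa
Z = PV_m/(RT) = (3062.4)(0.4583)/((8.314)(207.4)) = 1403.5/1724.3 = 0.8140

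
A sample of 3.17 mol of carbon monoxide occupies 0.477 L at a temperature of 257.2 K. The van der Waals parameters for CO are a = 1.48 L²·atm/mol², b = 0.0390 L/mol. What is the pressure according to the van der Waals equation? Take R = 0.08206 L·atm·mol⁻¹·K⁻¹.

P = nRT/(V − nb) − a n²/V²
nRT/(V − nb) = (3.17)(0.08206)(257.2)/(0.477 − 3.17×0.0390) = 66.905/0.35337 = 189.33 atm
a n²/V² = (1.48)(3.17)²/(0.477)² = 65.365 atm
P = 189.33 − 65.365 = 124.0 atm

P ≈ 124.0 atm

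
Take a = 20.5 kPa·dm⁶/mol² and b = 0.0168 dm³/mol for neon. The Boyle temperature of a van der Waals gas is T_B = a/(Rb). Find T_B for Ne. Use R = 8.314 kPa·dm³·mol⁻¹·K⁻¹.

T_B ≈ 146.8 K

For a van der Waals gas the second virial coefficient B₂ = b − a/(RT) vanishes at T_B = a/(Rb).
T_B = 20.5/(8.314×0.0168) = 20.5/0.13968 = 146.8 K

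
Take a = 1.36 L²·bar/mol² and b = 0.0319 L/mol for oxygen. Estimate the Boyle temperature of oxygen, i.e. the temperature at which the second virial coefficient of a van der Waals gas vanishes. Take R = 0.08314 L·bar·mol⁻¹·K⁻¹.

T_B ≈ 512.8 K

For a van der Waals gas the second virial coefficient B₂ = b − a/(RT) vanishes at T_B = a/(Rb).
T_B = 1.36/(0.08314×0.0319) = 1.36/0.0026522 = 512.8 K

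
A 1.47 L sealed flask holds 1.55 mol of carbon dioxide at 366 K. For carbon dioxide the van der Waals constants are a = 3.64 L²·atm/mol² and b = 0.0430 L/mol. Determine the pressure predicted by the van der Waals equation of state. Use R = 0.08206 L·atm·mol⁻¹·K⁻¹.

P = nRT/(V − nb) − a n²/V²
nRT/(V − nb) = (1.55)(0.08206)(366)/(1.47 − 1.55×0.0430) = 46.553/1.4034 = 33.172 atm
a n²/V² = (3.64)(1.55)²/(1.47)² = 4.0470 atm
P = 33.172 − 4.0470 = 29.13 atm

P ≈ 29.13 atm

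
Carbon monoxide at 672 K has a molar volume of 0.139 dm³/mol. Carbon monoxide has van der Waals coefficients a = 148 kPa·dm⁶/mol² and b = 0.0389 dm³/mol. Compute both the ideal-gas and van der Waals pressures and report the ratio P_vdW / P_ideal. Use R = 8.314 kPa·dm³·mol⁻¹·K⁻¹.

Ideal: P_ideal = RT/V_m = (8.314)(672)/0.139 = 40194.3 kPa
vdW: P = RT/(V_m − b) − a/V_m² = 5587.01/0.100100 − 148/0.0193210 = 55814.3 − 7660.06 = 48154.2 kPa
Ratio = 48154.2/40194.3 = 1.198

P_vdW / P_ideal ≈ 1.198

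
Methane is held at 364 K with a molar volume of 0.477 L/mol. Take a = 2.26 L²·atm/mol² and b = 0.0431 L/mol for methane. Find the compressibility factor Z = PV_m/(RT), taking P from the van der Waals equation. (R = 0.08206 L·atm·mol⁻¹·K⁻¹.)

P = RT/(V_m − b) − a/V_m² = (0.08206)(364)/(0.477 − 0.0431) − 2.26/(0.477)²
  = 29.870/0.43390 − 9.9328 = 68.841 − 9.9328 = 58.908 atm
Z = PV_m/(RT) = (58.908)(0.477)/((0.08206)(364)) = 28.099/29.870 = 0.9407

Z ≈ 0.9407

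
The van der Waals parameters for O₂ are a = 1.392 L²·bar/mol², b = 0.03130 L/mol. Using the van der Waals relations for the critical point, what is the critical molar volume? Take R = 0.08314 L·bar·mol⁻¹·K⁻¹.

V_m,c ≈ 0.09390 L/mol

For a van der Waals gas, V_m,c = 3b.
V_m,c = 3×0.03130 = 0.09390 L/mol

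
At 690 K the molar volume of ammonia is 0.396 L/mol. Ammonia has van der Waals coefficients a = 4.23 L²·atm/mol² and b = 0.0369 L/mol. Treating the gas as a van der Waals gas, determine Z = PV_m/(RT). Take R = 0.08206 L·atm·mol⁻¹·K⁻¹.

P = RT/(V_m − b) − a/V_m² = (0.08206)(690)/(0.396 − 0.0369) − 4.23/(0.396)²
  = 56.621/0.35910 − 26.974 = 157.67 − 26.974 = 130.70 atm
Z = PV_m/(RT) = (130.70)(0.396)/((0.08206)(690)) = 51.757/56.621 = 0.9141

Z ≈ 0.9141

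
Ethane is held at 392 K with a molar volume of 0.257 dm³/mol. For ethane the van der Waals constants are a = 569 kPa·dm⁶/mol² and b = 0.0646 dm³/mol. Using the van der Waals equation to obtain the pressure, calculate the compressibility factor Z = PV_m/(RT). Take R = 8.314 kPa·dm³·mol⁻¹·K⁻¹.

P = RT/(V_m − b) − a/V_m² = (8.314)(392)/(0.257 − 0.0646) − 569/(0.257)²
  = 3259.1/0.19240 − 8614.8 = 16939 − 8614.8 = 8324 kPa
Z = PV_m/(RT) = (8324)(0.257)/((8.314)(392)) = 2139.3/3259.1 = 0.6564

Z ≈ 0.6564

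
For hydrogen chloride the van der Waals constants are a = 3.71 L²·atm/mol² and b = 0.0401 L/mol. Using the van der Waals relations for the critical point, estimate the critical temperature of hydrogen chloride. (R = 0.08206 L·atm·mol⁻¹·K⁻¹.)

For a van der Waals gas, T_c = 8a/(27Rb).
T_c = 8×3.71/(27×0.08206×0.0401) = 29.680/0.088846 = 334.1 K

T_c ≈ 334.1 K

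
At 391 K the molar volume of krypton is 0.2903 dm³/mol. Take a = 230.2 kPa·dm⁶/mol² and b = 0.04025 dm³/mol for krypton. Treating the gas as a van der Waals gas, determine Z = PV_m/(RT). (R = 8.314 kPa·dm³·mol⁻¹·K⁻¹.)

Z ≈ 0.9170

P = RT/(V_m − b) − a/V_m² = (8.314)(391)/(0.2903 − 0.04025) − 230.2/(0.2903)²
  = 3250.8/0.25005 − 2731.6 = 13001 − 2731.6 = 10269 kPa
Z = PV_m/(RT) = (10269)(0.2903)/((8.314)(391)) = 2981.1/3250.8 = 0.9170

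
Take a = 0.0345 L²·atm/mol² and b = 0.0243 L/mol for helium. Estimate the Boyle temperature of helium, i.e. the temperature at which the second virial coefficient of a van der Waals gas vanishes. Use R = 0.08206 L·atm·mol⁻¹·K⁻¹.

T_B ≈ 17.30 K

For a van der Waals gas the second virial coefficient B₂ = b − a/(RT) vanishes at T_B = a/(Rb).
T_B = 0.0345/(0.08206×0.0243) = 0.0345/0.0019941 = 17.30 K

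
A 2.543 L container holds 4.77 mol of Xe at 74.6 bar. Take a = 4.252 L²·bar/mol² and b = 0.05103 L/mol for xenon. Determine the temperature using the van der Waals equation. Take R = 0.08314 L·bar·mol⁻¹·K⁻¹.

T ≈ 519.3 K

T = (P + a n²/V²)(V − nb)/(nR)
P + a n²/V² = 74.6 + (4.252)(4.77)²/(2.543)² = 89.560 bar
V − nb = 2.543 − (4.77)(0.05103) = 2.2996 L
T = (89.560)(2.2996)/((4.77)(0.08314)) = 519.3 K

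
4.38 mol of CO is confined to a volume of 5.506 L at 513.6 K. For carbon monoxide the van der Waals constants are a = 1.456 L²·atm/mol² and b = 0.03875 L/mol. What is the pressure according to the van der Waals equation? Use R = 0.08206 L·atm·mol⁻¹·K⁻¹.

P ≈ 33.67 atm

P = nRT/(V − nb) − a n²/V²
nRT/(V − nb) = (4.38)(0.08206)(513.6)/(5.506 − 4.38×0.03875) = 184.60/5.3363 = 34.593 atm
a n²/V² = (1.456)(4.38)²/(5.506)² = 0.92138 atm
P = 34.593 − 0.92138 = 33.67 atm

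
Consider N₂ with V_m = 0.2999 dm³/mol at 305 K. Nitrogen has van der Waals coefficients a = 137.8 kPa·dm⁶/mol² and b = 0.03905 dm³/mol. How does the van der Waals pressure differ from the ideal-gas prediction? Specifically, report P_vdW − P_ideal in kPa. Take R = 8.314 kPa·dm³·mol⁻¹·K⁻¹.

Ideal: P_ideal = RT/V_m = (8.314)(305)/0.2999 = 8455.39 kPa
vdW: P = RT/(V_m − b) − a/V_m² = 2535.77/0.260850 − 137.8/0.0899400 = 9721.18 − 1532.13 = 8189.05 kPa
ΔP = 8189.05 − 8455.39 = -266.3 kPa

ΔP ≈ -266.3 kPa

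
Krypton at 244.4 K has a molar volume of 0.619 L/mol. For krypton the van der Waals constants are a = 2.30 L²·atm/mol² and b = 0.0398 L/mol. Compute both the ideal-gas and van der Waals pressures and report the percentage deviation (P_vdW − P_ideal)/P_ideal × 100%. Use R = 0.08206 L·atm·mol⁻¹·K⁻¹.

Ideal: P_ideal = RT/V_m = (0.08206)(244.4)/0.619 = 32.3998 atm
vdW: P = RT/(V_m − b) − a/V_m² = 20.0555/0.579200 − 2.30/0.383161 = 34.6262 − 6.00270 = 28.6235 atm
% deviation = (28.6235 − 32.3998)/32.3998 × 100% = -11.66%

-11.66 %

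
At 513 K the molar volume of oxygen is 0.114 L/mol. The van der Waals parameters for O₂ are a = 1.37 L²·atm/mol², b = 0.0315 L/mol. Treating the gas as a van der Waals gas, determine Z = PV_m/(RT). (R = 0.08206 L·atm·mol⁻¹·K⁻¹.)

P = RT/(V_m − b) − a/V_m² = (0.08206)(513)/(0.114 − 0.0315) − 1.37/(0.114)²
  = 42.097/0.082500 − 105.42 = 510.27 − 105.42 = 404.85 atm
Z = PV_m/(RT) = (404.85)(0.114)/((0.08206)(513)) = 46.153/42.097 = 1.096

Z ≈ 1.096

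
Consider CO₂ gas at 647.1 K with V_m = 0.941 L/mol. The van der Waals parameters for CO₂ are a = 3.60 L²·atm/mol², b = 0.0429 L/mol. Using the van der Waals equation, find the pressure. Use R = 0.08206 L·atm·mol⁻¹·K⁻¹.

P = RT/(V_m − b) − a/V_m²
RT/(V_m − b) = (0.08206)(647.1)/(0.941 − 0.0429) = 53.101/0.89810 = 59.126 atm
a/V_m² = 3.60/(0.941)² = 4.0656 atm
P = 59.126 − 4.0656 = 55.06 atm

P ≈ 55.06 atm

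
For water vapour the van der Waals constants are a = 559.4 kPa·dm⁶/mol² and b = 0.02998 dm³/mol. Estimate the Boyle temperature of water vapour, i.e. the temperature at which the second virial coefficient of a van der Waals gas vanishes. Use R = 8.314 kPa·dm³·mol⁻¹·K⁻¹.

For a van der Waals gas the second virial coefficient B₂ = b − a/(RT) vanishes at T_B = a/(Rb).
T_B = 559.4/(8.314×0.02998) = 559.4/0.24925 = 2244 K

T_B ≈ 2244 K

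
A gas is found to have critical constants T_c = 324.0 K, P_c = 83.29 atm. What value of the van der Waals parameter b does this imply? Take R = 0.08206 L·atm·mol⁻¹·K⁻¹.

b ≈ 0.03990 L/mol

From T_c = 8a/(27Rb) and P_c = a/(27b²): b = R T_c/(8 P_c).
b = (0.08206)(324.0)/(8×83.29) = 26.587/666.32 = 0.03990 L/mol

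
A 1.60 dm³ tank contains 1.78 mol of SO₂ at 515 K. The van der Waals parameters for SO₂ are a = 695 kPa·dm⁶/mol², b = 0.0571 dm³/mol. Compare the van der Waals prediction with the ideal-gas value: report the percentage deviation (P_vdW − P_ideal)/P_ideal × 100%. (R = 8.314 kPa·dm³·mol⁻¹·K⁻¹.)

Ideal: P_ideal = nRT/V = (1.78)(8.314)(515)/1.60 = 4763.40 kPa
vdW: P = nRT/(V − nb) − a n²/V² = 7621.44/1.49836 − 2202.04/2.56000 = 5086.52 − 860.172 = 4226.35 kPa
% deviation = (4226.35 − 4763.40)/4763.40 × 100% = -11.27%

-11.27 %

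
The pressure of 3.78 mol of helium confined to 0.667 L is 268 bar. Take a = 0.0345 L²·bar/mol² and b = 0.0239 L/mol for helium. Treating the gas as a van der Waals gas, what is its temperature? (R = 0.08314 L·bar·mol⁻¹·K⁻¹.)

T = (P + a n²/V²)(V − nb)/(nR)
P + a n²/V² = 268 + (0.0345)(3.78)²/(0.667)² = 269.11 bar
V − nb = 0.667 − (3.78)(0.0239) = 0.57666 L
T = (269.11)(0.57666)/((3.78)(0.08314)) = 493.8 K

T ≈ 493.8 K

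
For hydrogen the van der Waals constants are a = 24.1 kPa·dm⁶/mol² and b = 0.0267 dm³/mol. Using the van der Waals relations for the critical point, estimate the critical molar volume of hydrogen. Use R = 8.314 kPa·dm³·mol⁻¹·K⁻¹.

V_m,c ≈ 0.08010 dm³/mol

For a van der Waals gas, V_m,c = 3b.
V_m,c = 3×0.0267 = 0.08010 dm³/mol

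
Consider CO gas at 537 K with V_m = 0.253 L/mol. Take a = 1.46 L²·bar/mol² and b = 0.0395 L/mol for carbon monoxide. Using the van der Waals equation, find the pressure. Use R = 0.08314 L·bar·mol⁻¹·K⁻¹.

P ≈ 186.3 bar

P = RT/(V_m − b) − a/V_m²
RT/(V_m − b) = (0.08314)(537)/(0.253 − 0.0395) = 44.646/0.21350 = 209.11 bar
a/V_m² = 1.46/(0.253)² = 22.809 bar
P = 209.11 − 22.809 = 186.3 bar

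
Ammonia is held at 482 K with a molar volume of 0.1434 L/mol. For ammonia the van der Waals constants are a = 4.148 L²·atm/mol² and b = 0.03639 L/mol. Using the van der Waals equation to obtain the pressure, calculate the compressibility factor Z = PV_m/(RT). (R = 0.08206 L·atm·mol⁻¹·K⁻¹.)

P = RT/(V_m − b) − a/V_m² = (0.08206)(482)/(0.1434 − 0.03639) − 4.148/(0.1434)²
  = 39.553/0.10701 − 201.72 = 369.62 − 201.72 = 167.90 atm
Z = PV_m/(RT) = (167.90)(0.1434)/((0.08206)(482)) = 24.077/39.553 = 0.6087

Z ≈ 0.6087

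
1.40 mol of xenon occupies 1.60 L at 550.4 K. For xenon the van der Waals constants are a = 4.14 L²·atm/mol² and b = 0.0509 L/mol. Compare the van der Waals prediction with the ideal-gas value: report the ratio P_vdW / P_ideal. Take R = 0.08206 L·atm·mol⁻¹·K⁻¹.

P_vdW / P_ideal ≈ 0.9664

Ideal: P_ideal = nRT/V = (1.40)(0.08206)(550.4)/1.60 = 39.5201 atm
vdW: P = nRT/(V − nb) − a n²/V² = 63.2322/1.52874 − 8.11440/2.56000 = 41.3623 − 3.16969 = 38.1926 atm
Ratio = 38.1926/39.5201 = 0.9664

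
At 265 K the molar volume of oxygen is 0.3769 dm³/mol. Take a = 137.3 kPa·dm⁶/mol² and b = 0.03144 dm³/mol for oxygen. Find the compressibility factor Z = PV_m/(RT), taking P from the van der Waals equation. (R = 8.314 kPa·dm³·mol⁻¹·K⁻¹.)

P = RT/(V_m − b) − a/V_m² = (8.314)(265)/(0.3769 − 0.03144) − 137.3/(0.3769)²
  = 2203.2/0.34546 − 966.54 = 6377.6 − 966.54 = 5411.1 kPa
Z = PV_m/(RT) = (5411.1)(0.3769)/((8.314)(265)) = 2039.4/2203.2 = 0.9257

Z ≈ 0.9257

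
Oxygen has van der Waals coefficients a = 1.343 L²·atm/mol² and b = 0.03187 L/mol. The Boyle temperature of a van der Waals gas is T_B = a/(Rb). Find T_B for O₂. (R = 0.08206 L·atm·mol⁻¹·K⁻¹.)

T_B ≈ 513.5 K

For a van der Waals gas the second virial coefficient B₂ = b − a/(RT) vanishes at T_B = a/(Rb).
T_B = 1.343/(0.08206×0.03187) = 1.343/0.0026153 = 513.5 K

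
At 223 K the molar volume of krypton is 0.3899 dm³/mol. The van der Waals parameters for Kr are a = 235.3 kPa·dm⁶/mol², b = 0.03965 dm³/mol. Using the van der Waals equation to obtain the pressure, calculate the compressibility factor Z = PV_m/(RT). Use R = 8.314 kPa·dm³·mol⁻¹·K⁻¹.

P = RT/(V_m − b) − a/V_m² = (8.314)(223)/(0.3899 − 0.03965) − 235.3/(0.3899)²
  = 1854.0/0.35025 − 1547.8 = 5293.4 − 1547.8 = 3745.6 kPa
Z = PV_m/(RT) = (3745.6)(0.3899)/((8.314)(223)) = 1460.4/1854.0 = 0.7877

Z ≈ 0.7877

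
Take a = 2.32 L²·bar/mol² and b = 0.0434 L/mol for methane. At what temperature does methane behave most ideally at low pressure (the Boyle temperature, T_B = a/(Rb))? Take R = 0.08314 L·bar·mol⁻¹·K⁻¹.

T_B ≈ 643.0 K

For a van der Waals gas the second virial coefficient B₂ = b − a/(RT) vanishes at T_B = a/(Rb).
T_B = 2.32/(0.08314×0.0434) = 2.32/0.0036083 = 643.0 K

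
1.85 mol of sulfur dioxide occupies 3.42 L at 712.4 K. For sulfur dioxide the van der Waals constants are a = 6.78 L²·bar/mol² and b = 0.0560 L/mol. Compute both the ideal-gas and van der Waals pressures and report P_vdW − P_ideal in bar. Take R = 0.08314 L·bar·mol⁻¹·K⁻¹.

ΔP ≈ -0.983 bar

Ideal: P_ideal = nRT/V = (1.85)(0.08314)(712.4)/3.42 = 32.0390 bar
vdW: P = nRT/(V − nb) − a n²/V² = 109.574/3.31640 − 23.2046/11.6964 = 33.0400 − 1.98391 = 31.0561 bar
ΔP = 31.0561 − 32.0390 = -0.983 bar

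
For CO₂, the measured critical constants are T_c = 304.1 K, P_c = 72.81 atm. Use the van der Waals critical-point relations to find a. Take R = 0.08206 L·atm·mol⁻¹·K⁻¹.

From T_c = 8a/(27Rb) and P_c = a/(27b²): a = 27 R² T_c²/(64 P_c).
a = 27×(0.08206)²×(304.1)²/(64×72.81) = 16814/4659.8 = 3.608 L²·atm/mol²

a ≈ 3.608 L²·atm/mol²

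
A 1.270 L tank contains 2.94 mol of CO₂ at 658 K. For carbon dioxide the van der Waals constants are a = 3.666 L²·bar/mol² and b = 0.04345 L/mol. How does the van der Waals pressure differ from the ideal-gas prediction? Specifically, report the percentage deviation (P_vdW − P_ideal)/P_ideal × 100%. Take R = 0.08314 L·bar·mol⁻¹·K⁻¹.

Ideal: P_ideal = nRT/V = (2.94)(0.08314)(658)/1.270 = 126.643 bar
vdW: P = nRT/(V − nb) − a n²/V² = 160.836/1.14226 − 31.6874/1.61290 = 140.805 − 19.6462 = 121.159 bar
% deviation = (121.159 − 126.643)/126.643 × 100% = -4.33%

-4.33 %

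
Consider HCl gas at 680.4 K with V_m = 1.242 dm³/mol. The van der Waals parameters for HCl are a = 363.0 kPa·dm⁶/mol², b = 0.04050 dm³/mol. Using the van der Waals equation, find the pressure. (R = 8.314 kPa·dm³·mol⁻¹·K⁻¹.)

P ≈ 4473 kPa

P = RT/(V_m − b) − a/V_m²
RT/(V_m − b) = (8.314)(680.4)/(1.242 − 0.04050) = 5656.8/1.2015 = 4708.1 kPa
a/V_m² = 363.0/(1.242)² = 235.32 kPa
P = 4708.1 − 235.32 = 4473 kPa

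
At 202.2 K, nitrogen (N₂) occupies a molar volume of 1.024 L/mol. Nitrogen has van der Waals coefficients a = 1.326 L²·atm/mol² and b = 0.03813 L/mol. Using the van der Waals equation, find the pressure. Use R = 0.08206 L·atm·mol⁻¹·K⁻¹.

P = RT/(V_m − b) − a/V_m²
RT/(V_m − b) = (0.08206)(202.2)/(1.024 − 0.03813) = 16.593/0.98587 = 16.831 atm
a/V_m² = 1.326/(1.024)² = 1.2646 atm
P = 16.831 − 1.2646 = 15.57 atm

P ≈ 15.57 atm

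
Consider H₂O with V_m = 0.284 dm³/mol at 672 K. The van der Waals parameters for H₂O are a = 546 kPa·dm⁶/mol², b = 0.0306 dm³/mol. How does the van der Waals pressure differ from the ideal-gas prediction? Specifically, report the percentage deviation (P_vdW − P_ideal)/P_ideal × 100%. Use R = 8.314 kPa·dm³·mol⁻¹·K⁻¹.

Ideal: P_ideal = RT/V_m = (8.314)(672)/0.284 = 19672.6 kPa
vdW: P = RT/(V_m − b) − a/V_m² = 5587.01/0.253400 − 546/0.0806560 = 22048.2 − 6769.49 = 15278.7 kPa
% deviation = (15278.7 − 19672.6)/19672.6 × 100% = -22.34%

-22.34 %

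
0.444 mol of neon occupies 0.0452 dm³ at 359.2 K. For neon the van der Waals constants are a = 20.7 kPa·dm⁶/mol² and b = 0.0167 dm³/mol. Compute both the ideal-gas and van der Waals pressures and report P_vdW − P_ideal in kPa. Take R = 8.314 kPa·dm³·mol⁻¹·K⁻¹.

Ideal: P_ideal = nRT/V = (0.444)(8.314)(359.2)/0.0452 = 29335.3 kPa
vdW: P = nRT/(V − nb) − a n²/V² = 1325.96/0.0377852 − 4.08072/0.00204304 = 35092.0 − 1997.38 = 33094.6 kPa
ΔP = 33094.6 − 29335.3 = 3759 kPa

ΔP ≈ 3759 kPa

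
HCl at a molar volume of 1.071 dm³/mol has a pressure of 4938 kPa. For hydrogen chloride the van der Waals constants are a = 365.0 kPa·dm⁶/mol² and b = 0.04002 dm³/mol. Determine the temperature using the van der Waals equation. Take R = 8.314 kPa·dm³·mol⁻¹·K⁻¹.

T = (P + a/V_m²)(V_m − b)/R
P + a/V_m² = 4938 + 365.0/(1.071)² = 5256.2 kPa
V_m − b = 1.071 − 0.04002 = 1.0310 dm³/mol
T = (5256.2)(1.0310)/8.314 = 651.8 K

T ≈ 651.8 K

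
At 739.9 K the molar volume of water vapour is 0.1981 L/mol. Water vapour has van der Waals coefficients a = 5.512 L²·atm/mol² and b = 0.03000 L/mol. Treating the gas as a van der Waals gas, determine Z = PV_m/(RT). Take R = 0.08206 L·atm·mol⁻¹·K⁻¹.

P = RT/(V_m − b) − a/V_m² = (0.08206)(739.9)/(0.1981 − 0.03000) − 5.512/(0.1981)²
  = 60.716/0.16810 − 140.46 = 361.19 − 140.46 = 220.73 atm
Z = PV_m/(RT) = (220.73)(0.1981)/((0.08206)(739.9)) = 43.727/60.716 = 0.7202

Z ≈ 0.7202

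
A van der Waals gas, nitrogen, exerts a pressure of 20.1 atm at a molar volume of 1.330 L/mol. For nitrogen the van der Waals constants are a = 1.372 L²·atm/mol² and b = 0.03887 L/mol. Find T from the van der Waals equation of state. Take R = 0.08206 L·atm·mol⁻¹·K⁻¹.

T = (P + a/V_m²)(V_m − b)/R
P + a/V_m² = 20.1 + 1.372/(1.330)² = 20.876 atm
V_m − b = 1.330 − 0.03887 = 1.2911 L/mol
T = (20.876)(1.2911)/0.08206 = 328.5 K

T ≈ 328.5 K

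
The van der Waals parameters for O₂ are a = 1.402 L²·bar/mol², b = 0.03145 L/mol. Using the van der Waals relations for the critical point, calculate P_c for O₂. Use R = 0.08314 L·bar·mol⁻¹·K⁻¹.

P_c ≈ 52.50 bar

For a van der Waals gas, P_c = a/(27b²).
P_c = 1.402/(27×(0.03145)²) = 1.402/0.026706 = 52.50 bar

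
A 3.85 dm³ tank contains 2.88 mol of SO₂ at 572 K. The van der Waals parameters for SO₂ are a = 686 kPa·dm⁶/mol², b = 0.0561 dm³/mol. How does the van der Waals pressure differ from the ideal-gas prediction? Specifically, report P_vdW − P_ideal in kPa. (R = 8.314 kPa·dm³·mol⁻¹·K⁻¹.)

ΔP ≈ -228.0 kPa

Ideal: P_ideal = nRT/V = (2.88)(8.314)(572)/3.85 = 3557.44 kPa
vdW: P = nRT/(V − nb) − a n²/V² = 13696.2/3.68843 − 5689.96/14.8225 = 3713.29 − 383.873 = 3329.42 kPa
ΔP = 3329.42 − 3557.44 = -228.0 kPa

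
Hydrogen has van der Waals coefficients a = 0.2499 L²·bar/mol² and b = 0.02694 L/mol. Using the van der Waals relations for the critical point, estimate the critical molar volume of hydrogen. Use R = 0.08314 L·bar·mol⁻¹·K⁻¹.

V_m,c ≈ 0.08082 L/mol

For a van der Waals gas, V_m,c = 3b.
V_m,c = 3×0.02694 = 0.08082 L/mol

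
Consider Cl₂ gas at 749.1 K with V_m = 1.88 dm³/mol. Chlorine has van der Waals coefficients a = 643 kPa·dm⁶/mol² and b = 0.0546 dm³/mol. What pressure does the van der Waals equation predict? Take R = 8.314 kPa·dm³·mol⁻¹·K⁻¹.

P = RT/(V_m − b) − a/V_m²
RT/(V_m − b) = (8.314)(749.1)/(1.88 − 0.0546) = 6228.0/1.8254 = 3411.9 kPa
a/V_m² = 643/(1.88)² = 181.93 kPa
P = 3411.9 − 181.93 = 3230 kPa

P ≈ 3230 kPa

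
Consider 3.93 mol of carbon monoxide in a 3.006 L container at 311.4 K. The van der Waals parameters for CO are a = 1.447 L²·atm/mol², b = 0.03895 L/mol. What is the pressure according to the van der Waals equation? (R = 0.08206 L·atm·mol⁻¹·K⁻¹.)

P ≈ 32.73 atm

P = nRT/(V − nb) − a n²/V²
nRT/(V − nb) = (3.93)(0.08206)(311.4)/(3.006 − 3.93×0.03895) = 100.43/2.8529 = 35.203 atm
a n²/V² = (1.447)(3.93)²/(3.006)² = 2.4733 atm
P = 35.203 − 2.4733 = 32.73 atm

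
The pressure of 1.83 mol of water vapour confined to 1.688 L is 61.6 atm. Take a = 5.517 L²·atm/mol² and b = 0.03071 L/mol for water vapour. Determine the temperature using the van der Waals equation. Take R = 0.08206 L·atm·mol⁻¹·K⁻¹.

T ≈ 739.8 K

T = (P + a n²/V²)(V − nb)/(nR)
P + a n²/V² = 61.6 + (5.517)(1.83)²/(1.688)² = 68.084 atm
V − nb = 1.688 − (1.83)(0.03071) = 1.6318 L
T = (68.084)(1.6318)/((1.83)(0.08206)) = 739.8 K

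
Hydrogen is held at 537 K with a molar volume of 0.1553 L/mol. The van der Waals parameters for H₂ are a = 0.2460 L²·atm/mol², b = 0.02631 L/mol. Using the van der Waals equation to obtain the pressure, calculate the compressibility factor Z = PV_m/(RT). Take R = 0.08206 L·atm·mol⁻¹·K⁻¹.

P = RT/(V_m − b) − a/V_m² = (0.08206)(537)/(0.1553 − 0.02631) − 0.2460/(0.1553)²
  = 44.066/0.12899 − 10.200 = 341.62 − 10.200 = 331.42 atm
Z = PV_m/(RT) = (331.42)(0.1553)/((0.08206)(537)) = 51.470/44.066 = 1.168

Z ≈ 1.168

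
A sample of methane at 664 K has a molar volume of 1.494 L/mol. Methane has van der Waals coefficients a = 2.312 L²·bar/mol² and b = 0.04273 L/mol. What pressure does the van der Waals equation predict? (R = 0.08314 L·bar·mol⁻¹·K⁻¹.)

P ≈ 37.00 bar

P = RT/(V_m − b) − a/V_m²
RT/(V_m − b) = (0.08314)(664)/(1.494 − 0.04273) = 55.205/1.4513 = 38.038 bar
a/V_m² = 2.312/(1.494)² = 1.0358 bar
P = 38.038 − 1.0358 = 37.00 bar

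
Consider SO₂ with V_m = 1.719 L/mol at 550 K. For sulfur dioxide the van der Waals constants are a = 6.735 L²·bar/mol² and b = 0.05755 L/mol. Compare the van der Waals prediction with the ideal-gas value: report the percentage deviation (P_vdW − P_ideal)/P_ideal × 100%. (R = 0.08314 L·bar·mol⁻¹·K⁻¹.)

-5.10 %

Ideal: P_ideal = RT/V_m = (0.08314)(550)/1.719 = 26.6009 bar
vdW: P = RT/(V_m − b) − a/V_m² = 45.7270/1.66145 − 6.735/2.95496 = 27.5223 − 2.27922 = 25.2431 bar
% deviation = (25.2431 − 26.6009)/26.6009 × 100% = -5.10%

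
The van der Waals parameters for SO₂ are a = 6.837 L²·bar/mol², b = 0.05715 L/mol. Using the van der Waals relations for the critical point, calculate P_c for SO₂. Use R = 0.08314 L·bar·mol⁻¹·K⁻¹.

For a van der Waals gas, P_c = a/(27b²).
P_c = 6.837/(27×(0.05715)²) = 6.837/0.088185 = 77.53 bar

P_c ≈ 77.53 bar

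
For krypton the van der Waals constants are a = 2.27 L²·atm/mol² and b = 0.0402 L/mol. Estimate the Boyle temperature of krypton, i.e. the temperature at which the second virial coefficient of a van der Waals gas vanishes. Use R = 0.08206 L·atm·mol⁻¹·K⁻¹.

T_B ≈ 688.1 K

For a van der Waals gas the second virial coefficient B₂ = b − a/(RT) vanishes at T_B = a/(Rb).
T_B = 2.27/(0.08206×0.0402) = 2.27/0.0032988 = 688.1 K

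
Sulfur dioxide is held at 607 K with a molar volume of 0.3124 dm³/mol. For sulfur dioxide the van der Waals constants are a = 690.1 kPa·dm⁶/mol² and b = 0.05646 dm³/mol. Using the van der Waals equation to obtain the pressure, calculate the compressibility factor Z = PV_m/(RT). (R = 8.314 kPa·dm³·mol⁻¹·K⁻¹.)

P = RT/(V_m − b) − a/V_m² = (8.314)(607)/(0.3124 − 0.05646) − 690.1/(0.3124)²
  = 5046.6/0.25594 − 7071.1 = 19718 − 7071.1 = 12647 kPa
Z = PV_m/(RT) = (12647)(0.3124)/((8.314)(607)) = 3950.9/5046.6 = 0.7829

Z ≈ 0.7829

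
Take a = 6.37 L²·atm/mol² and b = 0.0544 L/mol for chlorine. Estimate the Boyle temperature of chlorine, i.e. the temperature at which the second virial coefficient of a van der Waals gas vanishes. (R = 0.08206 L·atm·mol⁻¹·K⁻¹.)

For a van der Waals gas the second virial coefficient B₂ = b − a/(RT) vanishes at T_B = a/(Rb).
T_B = 6.37/(0.08206×0.0544) = 6.37/0.0044641 = 1427 K

T_B ≈ 1427 K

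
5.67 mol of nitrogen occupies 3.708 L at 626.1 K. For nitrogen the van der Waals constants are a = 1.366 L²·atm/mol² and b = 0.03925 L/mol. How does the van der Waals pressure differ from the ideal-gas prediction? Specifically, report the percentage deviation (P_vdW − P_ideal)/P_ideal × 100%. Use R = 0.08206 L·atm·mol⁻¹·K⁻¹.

Ideal: P_ideal = nRT/V = (5.67)(0.08206)(626.1)/3.708 = 78.5631 atm
vdW: P = nRT/(V − nb) − a n²/V² = 291.312/3.48545 − 43.9154/13.7493 = 83.5795 − 3.19401 = 80.3855 atm
% deviation = (80.3855 − 78.5631)/78.5631 × 100% = 2.32%

2.32 %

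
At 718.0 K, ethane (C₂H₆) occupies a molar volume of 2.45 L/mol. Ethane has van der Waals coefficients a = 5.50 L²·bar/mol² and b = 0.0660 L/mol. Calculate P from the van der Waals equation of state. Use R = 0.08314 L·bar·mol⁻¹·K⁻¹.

P = RT/(V_m − b) − a/V_m²
RT/(V_m − b) = (0.08314)(718.0)/(2.45 − 0.0660) = 59.695/2.3840 = 25.040 bar
a/V_m² = 5.50/(2.45)² = 0.91628 bar
P = 25.040 − 0.91628 = 24.12 bar

P ≈ 24.12 bar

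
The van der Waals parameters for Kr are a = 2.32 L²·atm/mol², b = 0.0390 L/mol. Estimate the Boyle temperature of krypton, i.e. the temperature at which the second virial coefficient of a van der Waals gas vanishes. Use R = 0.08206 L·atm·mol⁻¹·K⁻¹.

T_B ≈ 724.9 K

For a van der Waals gas the second virial coefficient B₂ = b − a/(RT) vanishes at T_B = a/(Rb).
T_B = 2.32/(0.08206×0.0390) = 2.32/0.0032003 = 724.9 K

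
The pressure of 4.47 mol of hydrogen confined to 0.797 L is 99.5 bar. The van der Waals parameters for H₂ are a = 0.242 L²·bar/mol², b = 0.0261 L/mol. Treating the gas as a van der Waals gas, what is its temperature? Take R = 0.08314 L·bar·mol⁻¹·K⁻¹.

T = (P + a n²/V²)(V − nb)/(nR)
P + a n²/V² = 99.5 + (0.242)(4.47)²/(0.797)² = 107.11 bar
V − nb = 0.797 − (4.47)(0.0261) = 0.68033 L
T = (107.11)(0.68033)/((4.47)(0.08314)) = 196.1 K

T ≈ 196.1 K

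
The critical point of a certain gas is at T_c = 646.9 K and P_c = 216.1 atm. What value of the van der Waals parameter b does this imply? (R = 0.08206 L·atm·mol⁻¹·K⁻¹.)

From T_c = 8a/(27Rb) and P_c = a/(27b²): b = R T_c/(8 P_c).
b = (0.08206)(646.9)/(8×216.1) = 53.085/1728.8 = 0.03071 L/mol

b ≈ 0.03071 L/mol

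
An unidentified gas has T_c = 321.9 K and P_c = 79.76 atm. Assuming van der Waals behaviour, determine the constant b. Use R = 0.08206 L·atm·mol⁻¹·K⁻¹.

b ≈ 0.04140 L/mol

From T_c = 8a/(27Rb) and P_c = a/(27b²): b = R T_c/(8 P_c).
b = (0.08206)(321.9)/(8×79.76) = 26.415/638.08 = 0.04140 L/mol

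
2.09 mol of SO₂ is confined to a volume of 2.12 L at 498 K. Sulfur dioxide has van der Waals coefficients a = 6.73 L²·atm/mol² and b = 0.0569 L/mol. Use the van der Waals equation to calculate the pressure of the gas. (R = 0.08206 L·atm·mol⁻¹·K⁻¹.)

P ≈ 36.14 atm

P = nRT/(V − nb) − a n²/V²
nRT/(V − nb) = (2.09)(0.08206)(498)/(2.12 − 2.09×0.0569) = 85.410/2.0011 = 42.682 atm
a n²/V² = (6.73)(2.09)²/(2.12)² = 6.5409 atm
P = 42.682 − 6.5409 = 36.14 atm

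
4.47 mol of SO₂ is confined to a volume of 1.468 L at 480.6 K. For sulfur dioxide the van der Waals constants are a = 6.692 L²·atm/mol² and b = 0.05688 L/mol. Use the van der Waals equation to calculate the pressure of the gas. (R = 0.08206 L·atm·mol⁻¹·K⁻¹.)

P = nRT/(V − nb) − a n²/V²
nRT/(V − nb) = (4.47)(0.08206)(480.6)/(1.468 − 4.47×0.05688) = 176.29/1.2137 = 145.25 atm
a n²/V² = (6.692)(4.47)²/(1.468)² = 62.047 atm
P = 145.25 − 62.047 = 83.20 atm

P ≈ 83.20 atm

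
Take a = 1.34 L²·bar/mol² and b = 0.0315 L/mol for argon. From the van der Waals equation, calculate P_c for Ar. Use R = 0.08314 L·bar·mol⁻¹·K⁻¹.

For a van der Waals gas, P_c = a/(27b²).
P_c = 1.34/(27×(0.0315)²) = 1.34/0.026791 = 50.02 bar

P_c ≈ 50.02 bar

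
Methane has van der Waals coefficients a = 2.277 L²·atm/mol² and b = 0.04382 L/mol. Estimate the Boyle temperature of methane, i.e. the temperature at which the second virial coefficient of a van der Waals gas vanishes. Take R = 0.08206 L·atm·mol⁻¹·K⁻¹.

T_B ≈ 633.2 K

For a van der Waals gas the second virial coefficient B₂ = b − a/(RT) vanishes at T_B = a/(Rb).
T_B = 2.277/(0.08206×0.04382) = 2.277/0.0035959 = 633.2 K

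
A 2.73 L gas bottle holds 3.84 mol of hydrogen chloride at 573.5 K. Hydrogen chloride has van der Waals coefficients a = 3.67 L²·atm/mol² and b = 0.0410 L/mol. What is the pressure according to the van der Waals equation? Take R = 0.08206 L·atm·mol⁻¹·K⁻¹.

P ≈ 62.99 atm

P = nRT/(V − nb) − a n²/V²
nRT/(V − nb) = (3.84)(0.08206)(573.5)/(2.73 − 3.84×0.0410) = 180.72/2.5726 = 70.248 atm
a n²/V² = (3.67)(3.84)²/(2.73)² = 7.2611 atm
P = 70.248 − 7.2611 = 62.99 atm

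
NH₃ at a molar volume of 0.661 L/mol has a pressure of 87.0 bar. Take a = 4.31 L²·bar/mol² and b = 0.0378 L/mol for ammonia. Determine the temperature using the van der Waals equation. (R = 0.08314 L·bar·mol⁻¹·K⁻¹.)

T = (P + a/V_m²)(V_m − b)/R
P + a/V_m² = 87.0 + 4.31/(0.661)² = 96.864 bar
V_m − b = 0.661 − 0.0378 = 0.62320 L/mol
T = (96.864)(0.62320)/0.08314 = 726.1 K

T ≈ 726.1 K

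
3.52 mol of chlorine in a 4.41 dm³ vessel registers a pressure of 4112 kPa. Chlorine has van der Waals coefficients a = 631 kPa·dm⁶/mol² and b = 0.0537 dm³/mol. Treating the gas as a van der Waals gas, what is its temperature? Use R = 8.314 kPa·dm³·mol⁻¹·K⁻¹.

T ≈ 651.1 K

T = (P + a n²/V²)(V − nb)/(nR)
P + a n²/V² = 4112 + (631)(3.52)²/(4.41)² = 4514.0 kPa
V − nb = 4.41 − (3.52)(0.0537) = 4.2210 dm³
T = (4514.0)(4.2210)/((3.52)(8.314)) = 651.1 K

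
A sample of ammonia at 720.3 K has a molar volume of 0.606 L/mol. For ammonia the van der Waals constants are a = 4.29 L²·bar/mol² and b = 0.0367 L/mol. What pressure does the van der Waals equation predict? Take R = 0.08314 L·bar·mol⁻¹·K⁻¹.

P ≈ 93.51 bar

P = RT/(V_m − b) − a/V_m²
RT/(V_m − b) = (0.08314)(720.3)/(0.606 − 0.0367) = 59.886/0.56930 = 105.19 bar
a/V_m² = 4.29/(0.606)² = 11.682 bar
P = 105.19 − 11.682 = 93.51 bar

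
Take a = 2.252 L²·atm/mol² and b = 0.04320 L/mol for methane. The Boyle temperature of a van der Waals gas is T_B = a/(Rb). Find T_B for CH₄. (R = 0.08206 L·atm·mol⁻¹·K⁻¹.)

T_B ≈ 635.3 K

For a van der Waals gas the second virial coefficient B₂ = b − a/(RT) vanishes at T_B = a/(Rb).
T_B = 2.252/(0.08206×0.04320) = 2.252/0.0035450 = 635.3 K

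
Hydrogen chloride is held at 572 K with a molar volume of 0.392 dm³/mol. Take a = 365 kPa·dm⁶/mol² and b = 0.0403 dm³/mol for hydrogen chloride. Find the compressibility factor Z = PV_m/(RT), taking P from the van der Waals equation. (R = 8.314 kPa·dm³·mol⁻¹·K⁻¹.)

Z ≈ 0.9188

P = RT/(V_m − b) − a/V_m² = (8.314)(572)/(0.392 − 0.0403) − 365/(0.392)²
  = 4755.6/0.35170 − 2375.3 = 13522 − 2375.3 = 11147 kPa
Z = PV_m/(RT) = (11147)(0.392)/((8.314)(572)) = 4369.6/4755.6 = 0.9188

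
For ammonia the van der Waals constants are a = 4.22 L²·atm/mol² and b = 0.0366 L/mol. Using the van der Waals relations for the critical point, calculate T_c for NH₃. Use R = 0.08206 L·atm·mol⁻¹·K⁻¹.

T_c ≈ 416.3 K

For a van der Waals gas, T_c = 8a/(27Rb).
T_c = 8×4.22/(27×0.08206×0.0366) = 33.760/0.081092 = 416.3 K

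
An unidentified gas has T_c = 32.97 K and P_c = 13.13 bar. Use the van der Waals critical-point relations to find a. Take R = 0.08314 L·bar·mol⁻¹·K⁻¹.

a ≈ 0.2414 L²·bar/mol²

From T_c = 8a/(27Rb) and P_c = a/(27b²): a = 27 R² T_c²/(64 P_c).
a = 27×(0.08314)²×(32.97)²/(64×13.13) = 202.87/840.32 = 0.2414 L²·bar/mol²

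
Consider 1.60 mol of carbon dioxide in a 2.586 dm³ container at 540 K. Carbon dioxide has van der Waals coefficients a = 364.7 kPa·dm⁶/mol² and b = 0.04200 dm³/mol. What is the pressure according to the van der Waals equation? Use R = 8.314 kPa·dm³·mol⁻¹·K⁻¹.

P = nRT/(V − nb) − a n²/V²
nRT/(V − nb) = (1.60)(8.314)(540)/(2.586 − 1.60×0.04200) = 7183.3/2.5188 = 2851.9 kPa
a n²/V² = (364.7)(1.60)²/(2.586)² = 139.61 kPa
P = 2851.9 − 139.61 = 2712 kPa

P ≈ 2712 kPa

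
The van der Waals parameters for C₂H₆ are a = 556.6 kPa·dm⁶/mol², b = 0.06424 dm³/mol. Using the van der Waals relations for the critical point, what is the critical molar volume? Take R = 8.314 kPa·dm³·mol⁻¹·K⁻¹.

For a van der Waals gas, V_m,c = 3b.
V_m,c = 3×0.06424 = 0.1927 dm³/mol

V_m,c ≈ 0.1927 dm³/mol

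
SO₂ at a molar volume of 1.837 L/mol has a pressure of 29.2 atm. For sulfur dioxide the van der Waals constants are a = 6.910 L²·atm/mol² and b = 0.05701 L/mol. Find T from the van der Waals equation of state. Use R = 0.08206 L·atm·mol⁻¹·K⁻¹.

T ≈ 677.8 K

T = (P + a/V_m²)(V_m − b)/R
P + a/V_m² = 29.2 + 6.910/(1.837)² = 31.248 atm
V_m − b = 1.837 − 0.05701 = 1.7800 L/mol
T = (31.248)(1.7800)/0.08206 = 677.8 K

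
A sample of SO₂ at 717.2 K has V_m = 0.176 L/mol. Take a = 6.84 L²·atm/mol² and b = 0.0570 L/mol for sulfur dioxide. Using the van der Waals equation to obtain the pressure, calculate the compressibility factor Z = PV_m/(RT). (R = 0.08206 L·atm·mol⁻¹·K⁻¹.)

P = RT/(V_m − b) − a/V_m² = (0.08206)(717.2)/(0.176 − 0.0570) − 6.84/(0.176)²
  = 58.853/0.11900 − 220.82 = 494.56 − 220.82 = 273.74 atm
Z = PV_m/(RT) = (273.74)(0.176)/((0.08206)(717.2)) = 48.178/58.853 = 0.8186

Z ≈ 0.8186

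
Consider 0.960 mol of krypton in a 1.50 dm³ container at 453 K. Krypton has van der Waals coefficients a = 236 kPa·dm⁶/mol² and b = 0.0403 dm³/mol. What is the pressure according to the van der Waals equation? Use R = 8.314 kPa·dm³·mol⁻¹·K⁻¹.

P = nRT/(V − nb) − a n²/V²
nRT/(V − nb) = (0.960)(8.314)(453)/(1.50 − 0.960×0.0403) = 3615.6/1.4613 = 2474.2 kPa
a n²/V² = (236)(0.960)²/(1.50)² = 96.666 kPa
P = 2474.2 − 96.666 = 2378 kPa

P ≈ 2378 kPa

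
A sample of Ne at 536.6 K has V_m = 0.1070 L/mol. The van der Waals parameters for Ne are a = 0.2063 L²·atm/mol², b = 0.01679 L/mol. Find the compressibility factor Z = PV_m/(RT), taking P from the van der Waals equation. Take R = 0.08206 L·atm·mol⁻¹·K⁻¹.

Z ≈ 1.142

P = RT/(V_m − b) − a/V_m² = (0.08206)(536.6)/(0.1070 − 0.01679) − 0.2063/(0.1070)²
  = 44.033/0.090210 − 18.019 = 488.12 − 18.019 = 470.10 atm
Z = PV_m/(RT) = (470.10)(0.1070)/((0.08206)(536.6)) = 50.301/44.033 = 1.142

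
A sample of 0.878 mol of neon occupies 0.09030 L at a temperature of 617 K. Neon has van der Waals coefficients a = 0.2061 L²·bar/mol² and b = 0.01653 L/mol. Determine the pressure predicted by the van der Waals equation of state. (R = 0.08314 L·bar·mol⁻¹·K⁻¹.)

P = nRT/(V − nb) − a n²/V²
nRT/(V − nb) = (0.878)(0.08314)(617)/(0.09030 − 0.878×0.01653) = 45.039/0.075787 = 594.28 bar
a n²/V² = (0.2061)(0.878)²/(0.09030)² = 19.485 bar
P = 594.28 − 19.485 = 574.8 bar

P ≈ 574.8 bar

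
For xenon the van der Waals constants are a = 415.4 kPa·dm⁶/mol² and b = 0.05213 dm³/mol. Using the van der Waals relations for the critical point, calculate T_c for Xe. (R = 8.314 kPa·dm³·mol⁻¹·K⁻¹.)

For a van der Waals gas, T_c = 8a/(27Rb).
T_c = 8×415.4/(27×8.314×0.05213) = 3323.2/11.702 = 284.0 K

T_c ≈ 284.0 K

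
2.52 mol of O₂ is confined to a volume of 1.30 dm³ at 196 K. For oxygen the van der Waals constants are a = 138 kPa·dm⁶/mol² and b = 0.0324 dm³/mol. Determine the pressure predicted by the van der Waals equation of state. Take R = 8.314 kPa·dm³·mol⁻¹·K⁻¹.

P = nRT/(V − nb) − a n²/V²
nRT/(V − nb) = (2.52)(8.314)(196)/(1.30 − 2.52×0.0324) = 4106.5/1.2184 = 3370.4 kPa
a n²/V² = (138)(2.52)²/(1.30)² = 518.55 kPa
P = 3370.4 − 518.55 = 2852 kPa

P ≈ 2852 kPa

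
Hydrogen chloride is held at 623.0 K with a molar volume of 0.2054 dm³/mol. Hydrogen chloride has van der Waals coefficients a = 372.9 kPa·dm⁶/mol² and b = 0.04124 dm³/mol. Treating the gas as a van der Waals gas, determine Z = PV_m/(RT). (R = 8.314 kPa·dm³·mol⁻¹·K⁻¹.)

P = RT/(V_m − b) − a/V_m² = (8.314)(623.0)/(0.2054 − 0.04124) − 372.9/(0.2054)²
  = 5179.6/0.16416 − 8838.8 = 31552 − 8838.8 = 22713 kPa
Z = PV_m/(RT) = (22713)(0.2054)/((8.314)(623.0)) = 4665.3/5179.6 = 0.9007

Z ≈ 0.9007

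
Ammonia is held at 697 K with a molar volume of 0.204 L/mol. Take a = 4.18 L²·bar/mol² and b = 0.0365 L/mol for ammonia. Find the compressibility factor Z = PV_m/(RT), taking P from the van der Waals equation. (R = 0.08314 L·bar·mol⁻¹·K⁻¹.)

P = RT/(V_m − b) − a/V_m² = (0.08314)(697)/(0.204 − 0.0365) − 4.18/(0.204)²
  = 57.949/0.16750 − 100.44 = 345.96 − 100.44 = 245.52 bar
Z = PV_m/(RT) = (245.52)(0.204)/((0.08314)(697)) = 50.086/57.949 = 0.8643

Z ≈ 0.8643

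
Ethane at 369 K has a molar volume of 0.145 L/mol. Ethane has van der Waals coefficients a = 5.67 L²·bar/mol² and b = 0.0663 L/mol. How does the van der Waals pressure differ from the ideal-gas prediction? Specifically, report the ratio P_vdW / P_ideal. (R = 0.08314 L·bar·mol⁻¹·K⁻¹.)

Ideal: P_ideal = RT/V_m = (0.08314)(369)/0.145 = 211.577 bar
vdW: P = RT/(V_m − b) − a/V_m² = 30.6787/0.0787000 − 5.67/0.0210250 = 389.818 − 269.679 = 120.139 bar
Ratio = 120.139/211.577 = 0.5678

P_vdW / P_ideal ≈ 0.5678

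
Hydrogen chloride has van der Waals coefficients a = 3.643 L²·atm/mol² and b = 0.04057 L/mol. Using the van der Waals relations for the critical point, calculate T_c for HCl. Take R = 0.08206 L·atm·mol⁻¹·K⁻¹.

For a van der Waals gas, T_c = 8a/(27Rb).
T_c = 8×3.643/(27×0.08206×0.04057) = 29.144/0.089888 = 324.2 K

T_c ≈ 324.2 K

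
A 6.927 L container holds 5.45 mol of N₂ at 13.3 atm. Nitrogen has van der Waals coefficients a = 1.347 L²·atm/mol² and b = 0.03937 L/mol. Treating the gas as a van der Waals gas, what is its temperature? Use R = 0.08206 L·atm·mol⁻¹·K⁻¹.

T ≈ 212.1 K

T = (P + a n²/V²)(V − nb)/(nR)
P + a n²/V² = 13.3 + (1.347)(5.45)²/(6.927)² = 14.134 atm
V − nb = 6.927 − (5.45)(0.03937) = 6.7124 L
T = (14.134)(6.7124)/((5.45)(0.08206)) = 212.1 K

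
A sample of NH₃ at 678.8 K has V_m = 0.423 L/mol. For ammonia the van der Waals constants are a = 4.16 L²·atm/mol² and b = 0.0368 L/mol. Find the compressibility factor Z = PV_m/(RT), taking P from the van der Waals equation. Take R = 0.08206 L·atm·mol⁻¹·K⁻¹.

Z ≈ 0.9187

P = RT/(V_m − b) − a/V_m² = (0.08206)(678.8)/(0.423 − 0.0368) − 4.16/(0.423)²
  = 55.702/0.38620 − 23.249 = 144.23 − 23.249 = 120.98 atm
Z = PV_m/(RT) = (120.98)(0.423)/((0.08206)(678.8)) = 51.175/55.702 = 0.9187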